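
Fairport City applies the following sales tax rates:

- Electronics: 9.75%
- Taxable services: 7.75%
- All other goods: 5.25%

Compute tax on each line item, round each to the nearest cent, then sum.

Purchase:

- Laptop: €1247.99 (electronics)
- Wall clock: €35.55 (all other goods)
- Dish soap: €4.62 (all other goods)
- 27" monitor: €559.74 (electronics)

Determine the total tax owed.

€178.36

Laptop €1247.99: electronics → 9.75% → €121.68
Wall clock €35.55: all other goods → 5.25% → €1.87
Dish soap €4.62: all other goods → 5.25% → €0.24
27" monitor €559.74: electronics → 9.75% → €54.57
Total tax = €121.68 + €1.87 + €0.24 + €54.57 = €178.36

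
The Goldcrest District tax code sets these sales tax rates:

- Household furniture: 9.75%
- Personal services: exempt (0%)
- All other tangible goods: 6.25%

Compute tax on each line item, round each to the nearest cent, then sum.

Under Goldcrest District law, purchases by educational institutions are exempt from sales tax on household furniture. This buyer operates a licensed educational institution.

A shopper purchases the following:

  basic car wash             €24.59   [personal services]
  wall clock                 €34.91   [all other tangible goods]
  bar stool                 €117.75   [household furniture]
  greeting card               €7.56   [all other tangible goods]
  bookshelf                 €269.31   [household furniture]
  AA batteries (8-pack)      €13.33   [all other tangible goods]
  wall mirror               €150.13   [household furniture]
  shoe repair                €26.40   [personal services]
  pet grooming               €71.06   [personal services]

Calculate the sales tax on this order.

€3.48

Basic car wash €24.59: personal services → 0% → €0.00
Wall clock €34.91: all other tangible goods → 6.25% → €2.18
Bar stool €117.75: household furniture, buyer-exempt → 0% → €0.00
Greeting card €7.56: all other tangible goods → 6.25% → €0.47
Bookshelf €269.31: household furniture, buyer-exempt → 0% → €0.00
AA batteries (8-pack) €13.33: all other tangible goods → 6.25% → €0.83
Wall mirror €150.13: household furniture, buyer-exempt → 0% → €0.00
Shoe repair €26.40: personal services → 0% → €0.00
Pet grooming €71.06: personal services → 0% → €0.00
Total tax = €2.18 + €0.47 + €0.83 = €3.48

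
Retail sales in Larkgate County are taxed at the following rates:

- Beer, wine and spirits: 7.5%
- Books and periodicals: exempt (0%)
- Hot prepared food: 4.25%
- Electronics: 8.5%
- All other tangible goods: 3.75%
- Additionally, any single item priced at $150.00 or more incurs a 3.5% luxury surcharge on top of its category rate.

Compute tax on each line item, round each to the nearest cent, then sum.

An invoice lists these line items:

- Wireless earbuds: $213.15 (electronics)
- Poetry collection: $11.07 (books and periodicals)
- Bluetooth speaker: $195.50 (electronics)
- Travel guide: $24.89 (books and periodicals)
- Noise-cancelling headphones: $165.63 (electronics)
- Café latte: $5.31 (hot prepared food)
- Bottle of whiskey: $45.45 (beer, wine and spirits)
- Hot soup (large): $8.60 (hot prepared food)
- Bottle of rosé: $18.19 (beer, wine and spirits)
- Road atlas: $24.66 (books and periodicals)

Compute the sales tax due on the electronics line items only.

Wireless earbuds $213.15: electronics → 8.5% + 3.5% surcharge = 12% → $25.58
Bluetooth speaker $195.50: electronics → 8.5% + 3.5% surcharge = 12% → $23.46
Noise-cancelling headphones $165.63: electronics → 8.5% + 3.5% surcharge = 12% → $19.88
Tax on electronics = $25.58 + $23.46 + $19.88 = $68.92

$68.92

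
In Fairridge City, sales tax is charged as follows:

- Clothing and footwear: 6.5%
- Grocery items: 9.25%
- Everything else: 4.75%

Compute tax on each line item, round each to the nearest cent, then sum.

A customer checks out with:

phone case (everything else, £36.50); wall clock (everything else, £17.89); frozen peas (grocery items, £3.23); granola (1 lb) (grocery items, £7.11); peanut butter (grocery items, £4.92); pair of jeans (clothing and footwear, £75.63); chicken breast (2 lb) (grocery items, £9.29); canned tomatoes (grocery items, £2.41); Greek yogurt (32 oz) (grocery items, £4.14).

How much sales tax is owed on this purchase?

£10.38

Phone case £36.50: everything else → 4.75% → £1.73
Wall clock £17.89: everything else → 4.75% → £0.85
Frozen peas £3.23: grocery items → 9.25% → £0.30
Granola (1 lb) £7.11: grocery items → 9.25% → £0.66
Peanut butter £4.92: grocery items → 9.25% → £0.46
Pair of jeans £75.63: clothing and footwear → 6.5% → £4.92
Chicken breast (2 lb) £9.29: grocery items → 9.25% → £0.86
Canned tomatoes £2.41: grocery items → 9.25% → £0.22
Greek yogurt (32 oz) £4.14: grocery items → 9.25% → £0.38
Total tax = £1.73 + £0.85 + £0.30 + £0.66 + £0.46 + £4.92 + £0.86 + £0.22 + £0.38 = £10.38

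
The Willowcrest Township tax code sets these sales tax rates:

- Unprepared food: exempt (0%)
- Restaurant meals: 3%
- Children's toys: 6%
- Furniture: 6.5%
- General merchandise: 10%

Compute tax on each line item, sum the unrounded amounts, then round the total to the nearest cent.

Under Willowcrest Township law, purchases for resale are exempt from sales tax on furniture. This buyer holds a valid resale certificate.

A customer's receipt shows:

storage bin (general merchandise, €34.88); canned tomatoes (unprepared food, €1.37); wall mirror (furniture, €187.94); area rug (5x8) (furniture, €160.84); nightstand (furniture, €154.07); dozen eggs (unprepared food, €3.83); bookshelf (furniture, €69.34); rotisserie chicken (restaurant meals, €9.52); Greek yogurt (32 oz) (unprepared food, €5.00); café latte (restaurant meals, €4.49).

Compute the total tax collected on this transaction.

Storage bin €34.88: general merchandise → 10% → €3.488
Canned tomatoes €1.37: unprepared food → 0% → €0.00
Wall mirror €187.94: furniture, buyer-exempt → 0% → €0.00
Area rug (5x8) €160.84: furniture, buyer-exempt → 0% → €0.00
Nightstand €154.07: furniture, buyer-exempt → 0% → €0.00
Dozen eggs €3.83: unprepared food → 0% → €0.00
Bookshelf €69.34: furniture, buyer-exempt → 0% → €0.00
Rotisserie chicken €9.52: restaurant meals → 3% → €0.2856
Greek yogurt (32 oz) €5.00: unprepared food → 0% → €0.00
Café latte €4.49: restaurant meals → 3% → €0.1347
Unrounded tax sum = €3.9083 → €3.91

€3.91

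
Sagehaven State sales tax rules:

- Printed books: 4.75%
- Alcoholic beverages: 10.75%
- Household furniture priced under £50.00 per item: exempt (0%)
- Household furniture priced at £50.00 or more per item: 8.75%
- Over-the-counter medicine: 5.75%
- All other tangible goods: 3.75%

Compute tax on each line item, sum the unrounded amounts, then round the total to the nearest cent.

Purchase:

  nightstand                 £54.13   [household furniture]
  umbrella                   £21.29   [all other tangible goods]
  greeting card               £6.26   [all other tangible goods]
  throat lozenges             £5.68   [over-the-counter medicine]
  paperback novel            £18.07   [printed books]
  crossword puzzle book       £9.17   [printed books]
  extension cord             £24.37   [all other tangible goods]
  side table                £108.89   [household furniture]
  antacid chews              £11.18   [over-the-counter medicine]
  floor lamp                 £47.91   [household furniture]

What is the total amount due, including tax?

£325.42

Nightstand £54.13: household furniture, £50.00 or more → 8.75% → £4.736375
Umbrella £21.29: all other tangible goods → 3.75% → £0.798375
Greeting card £6.26: all other tangible goods → 3.75% → £0.23475
Throat lozenges £5.68: over-the-counter medicine → 5.75% → £0.3266
Paperback novel £18.07: printed books → 4.75% → £0.858325
Crossword puzzle book £9.17: printed books → 4.75% → £0.435575
Extension cord £24.37: all other tangible goods → 3.75% → £0.913875
Side table £108.89: household furniture, £50.00 or more → 8.75% → £9.527875
Antacid chews £11.18: over-the-counter medicine → 5.75% → £0.64285
Floor lamp £47.91: household furniture, under £50.00 → 0% → £0.00
Subtotal = £306.95; unrounded tax = £18.4746 → £18.47; total due = £325.42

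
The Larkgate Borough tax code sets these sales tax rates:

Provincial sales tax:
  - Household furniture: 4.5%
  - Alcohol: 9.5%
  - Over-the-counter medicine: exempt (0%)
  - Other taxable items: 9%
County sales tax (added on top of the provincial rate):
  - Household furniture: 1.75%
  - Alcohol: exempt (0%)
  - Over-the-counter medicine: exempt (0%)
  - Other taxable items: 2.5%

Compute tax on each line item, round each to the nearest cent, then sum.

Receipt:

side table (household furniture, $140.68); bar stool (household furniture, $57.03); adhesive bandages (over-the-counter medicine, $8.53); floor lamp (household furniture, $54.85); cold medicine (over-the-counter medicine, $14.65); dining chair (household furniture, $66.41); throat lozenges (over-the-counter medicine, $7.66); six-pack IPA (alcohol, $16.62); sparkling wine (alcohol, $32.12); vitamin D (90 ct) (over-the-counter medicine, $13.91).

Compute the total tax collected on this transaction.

Side table $140.68: household furniture → 4.5% + 1.75% county = 6.25% → $8.79
Bar stool $57.03: household furniture → 4.5% + 1.75% county = 6.25% → $3.56
Adhesive bandages $8.53: over-the-counter medicine → 0% + 0% county = 0% → $0.00
Floor lamp $54.85: household furniture → 4.5% + 1.75% county = 6.25% → $3.43
Cold medicine $14.65: over-the-counter medicine → 0% + 0% county = 0% → $0.00
Dining chair $66.41: household furniture → 4.5% + 1.75% county = 6.25% → $4.15
Throat lozenges $7.66: over-the-counter medicine → 0% + 0% county = 0% → $0.00
Six-pack IPA $16.62: alcohol → 9.5% + 0% county = 9.5% → $1.58
Sparkling wine $32.12: alcohol → 9.5% + 0% county = 9.5% → $3.05
Vitamin D (90 ct) $13.91: over-the-counter medicine → 0% + 0% county = 0% → $0.00
Total tax = $8.79 + $3.56 + $3.43 + $4.15 + $1.58 + $3.05 = $24.56

$24.56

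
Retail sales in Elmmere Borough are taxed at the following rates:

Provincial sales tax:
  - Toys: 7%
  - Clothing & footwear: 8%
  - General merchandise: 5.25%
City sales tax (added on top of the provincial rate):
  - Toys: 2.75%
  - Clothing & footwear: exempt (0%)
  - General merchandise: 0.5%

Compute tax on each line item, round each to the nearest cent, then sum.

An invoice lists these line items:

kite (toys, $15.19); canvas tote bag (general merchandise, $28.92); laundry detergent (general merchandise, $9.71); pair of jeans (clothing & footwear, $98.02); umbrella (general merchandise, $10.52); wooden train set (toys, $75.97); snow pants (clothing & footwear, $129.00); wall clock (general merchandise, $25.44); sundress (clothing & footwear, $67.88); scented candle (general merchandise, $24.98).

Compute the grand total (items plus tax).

Kite $15.19: toys → 7% + 2.75% city = 9.75% → $1.48
Canvas tote bag $28.92: general merchandise → 5.25% + 0.5% city = 5.75% → $1.66
Laundry detergent $9.71: general merchandise → 5.25% + 0.5% city = 5.75% → $0.56
Pair of jeans $98.02: clothing & footwear → 8% + 0% city = 8% → $7.84
Umbrella $10.52: general merchandise → 5.25% + 0.5% city = 5.75% → $0.60
Wooden train set $75.97: toys → 7% + 2.75% city = 9.75% → $7.41
Snow pants $129.00: clothing & footwear → 8% + 0% city = 8% → $10.32
Wall clock $25.44: general merchandise → 5.25% + 0.5% city = 5.75% → $1.46
Sundress $67.88: clothing & footwear → 8% + 0% city = 8% → $5.43
Scented candle $24.98: general merchandise → 5.25% + 0.5% city = 5.75% → $1.44
Subtotal = $485.63; tax = $38.20; total due = $523.83

$523.83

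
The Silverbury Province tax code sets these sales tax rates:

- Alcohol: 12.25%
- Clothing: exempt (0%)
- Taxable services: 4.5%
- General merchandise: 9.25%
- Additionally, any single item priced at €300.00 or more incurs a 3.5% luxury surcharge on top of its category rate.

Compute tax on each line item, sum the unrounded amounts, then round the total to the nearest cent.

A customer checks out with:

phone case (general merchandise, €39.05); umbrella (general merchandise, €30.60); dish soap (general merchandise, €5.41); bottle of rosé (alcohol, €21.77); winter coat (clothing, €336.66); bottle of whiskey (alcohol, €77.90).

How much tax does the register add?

€30.94

Phone case €39.05: general merchandise → 9.25% → €3.612125
Umbrella €30.60: general merchandise → 9.25% → €2.8305
Dish soap €5.41: general merchandise → 9.25% → €0.500425
Bottle of rosé €21.77: alcohol → 12.25% → €2.666825
Winter coat €336.66: clothing → 0% + 3.5% surcharge = 3.5% → €11.7831
Bottle of whiskey €77.90: alcohol → 12.25% → €9.54275
Unrounded tax sum = €30.935725 → €30.94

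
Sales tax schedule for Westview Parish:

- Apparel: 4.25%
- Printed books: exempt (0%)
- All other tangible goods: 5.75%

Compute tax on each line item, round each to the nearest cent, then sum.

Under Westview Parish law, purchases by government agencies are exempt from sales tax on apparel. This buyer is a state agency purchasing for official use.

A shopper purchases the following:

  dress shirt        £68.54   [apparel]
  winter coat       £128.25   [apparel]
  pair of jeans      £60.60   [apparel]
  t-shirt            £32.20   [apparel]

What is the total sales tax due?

Dress shirt £68.54: apparel, buyer-exempt → 0% → £0.00
Winter coat £128.25: apparel, buyer-exempt → 0% → £0.00
Pair of jeans £60.60: apparel, buyer-exempt → 0% → £0.00
T-shirt £32.20: apparel, buyer-exempt → 0% → £0.00
Total tax = £0.00

£0.00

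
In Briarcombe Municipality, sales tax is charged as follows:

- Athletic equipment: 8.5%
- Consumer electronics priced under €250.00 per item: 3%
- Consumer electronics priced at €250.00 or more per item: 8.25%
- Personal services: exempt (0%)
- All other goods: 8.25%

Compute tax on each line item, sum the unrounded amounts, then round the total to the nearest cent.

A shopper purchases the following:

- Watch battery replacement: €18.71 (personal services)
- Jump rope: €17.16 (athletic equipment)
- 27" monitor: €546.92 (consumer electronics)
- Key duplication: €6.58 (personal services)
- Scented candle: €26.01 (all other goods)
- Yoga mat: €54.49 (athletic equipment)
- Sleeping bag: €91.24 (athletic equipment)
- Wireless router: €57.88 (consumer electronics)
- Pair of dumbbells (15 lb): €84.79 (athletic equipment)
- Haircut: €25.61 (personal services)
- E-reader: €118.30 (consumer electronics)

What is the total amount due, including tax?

Watch battery replacement €18.71: personal services → 0% → €0.00
Jump rope €17.16: athletic equipment → 8.5% → €1.4586
27" monitor €546.92: consumer electronics, €250.00 or more → 8.25% → €45.1209
Key duplication €6.58: personal services → 0% → €0.00
Scented candle €26.01: all other goods → 8.25% → €2.145825
Yoga mat €54.49: athletic equipment → 8.5% → €4.63165
Sleeping bag €91.24: athletic equipment → 8.5% → €7.7554
Wireless router €57.88: consumer electronics, under €250.00 → 3% → €1.7364
Pair of dumbbells (15 lb) €84.79: athletic equipment → 8.5% → €7.20715
Haircut €25.61: personal services → 0% → €0.00
E-reader €118.30: consumer electronics, under €250.00 → 3% → €3.549
Subtotal = €1047.69; unrounded tax = €73.604925 → €73.60; total due = €1121.29

€1121.29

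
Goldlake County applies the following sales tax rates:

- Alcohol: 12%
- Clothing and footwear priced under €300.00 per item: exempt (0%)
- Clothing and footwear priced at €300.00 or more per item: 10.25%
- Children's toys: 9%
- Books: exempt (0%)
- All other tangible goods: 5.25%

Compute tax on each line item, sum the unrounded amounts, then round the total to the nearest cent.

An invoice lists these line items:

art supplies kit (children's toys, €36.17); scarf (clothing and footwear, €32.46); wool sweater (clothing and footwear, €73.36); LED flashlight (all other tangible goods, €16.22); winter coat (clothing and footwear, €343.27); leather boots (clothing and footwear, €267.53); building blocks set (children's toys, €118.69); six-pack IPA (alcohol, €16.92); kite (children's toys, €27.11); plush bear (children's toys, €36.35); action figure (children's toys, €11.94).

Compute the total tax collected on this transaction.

Art supplies kit €36.17: children's toys → 9% → €3.2553
Scarf €32.46: clothing and footwear, under €300.00 → 0% → €0.00
Wool sweater €73.36: clothing and footwear, under €300.00 → 0% → €0.00
LED flashlight €16.22: all other tangible goods → 5.25% → €0.85155
Winter coat €343.27: clothing and footwear, €300.00 or more → 10.25% → €35.185175
Leather boots €267.53: clothing and footwear, under €300.00 → 0% → €0.00
Building blocks set €118.69: children's toys → 9% → €10.6821
Six-pack IPA €16.92: alcohol → 12% → €2.0304
Kite €27.11: children's toys → 9% → €2.4399
Plush bear €36.35: children's toys → 9% → €3.2715
Action figure €11.94: children's toys → 9% → €1.0746
Unrounded tax sum = €58.790525 → €58.79

€58.79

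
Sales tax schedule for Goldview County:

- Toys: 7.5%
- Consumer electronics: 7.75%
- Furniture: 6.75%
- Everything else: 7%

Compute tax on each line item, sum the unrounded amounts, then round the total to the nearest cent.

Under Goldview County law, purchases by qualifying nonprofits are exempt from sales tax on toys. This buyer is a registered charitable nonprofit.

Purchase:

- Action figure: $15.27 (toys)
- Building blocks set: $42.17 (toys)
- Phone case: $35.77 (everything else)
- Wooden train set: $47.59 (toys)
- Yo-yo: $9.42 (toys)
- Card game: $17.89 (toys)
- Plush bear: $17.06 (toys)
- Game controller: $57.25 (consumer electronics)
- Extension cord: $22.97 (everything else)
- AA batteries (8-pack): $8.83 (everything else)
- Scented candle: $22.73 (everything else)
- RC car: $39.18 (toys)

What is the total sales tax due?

Action figure $15.27: toys, buyer-exempt → 0% → $0.00
Building blocks set $42.17: toys, buyer-exempt → 0% → $0.00
Phone case $35.77: everything else → 7% → $2.5039
Wooden train set $47.59: toys, buyer-exempt → 0% → $0.00
Yo-yo $9.42: toys, buyer-exempt → 0% → $0.00
Card game $17.89: toys, buyer-exempt → 0% → $0.00
Plush bear $17.06: toys, buyer-exempt → 0% → $0.00
Game controller $57.25: consumer electronics → 7.75% → $4.436875
Extension cord $22.97: everything else → 7% → $1.6079
AA batteries (8-pack) $8.83: everything else → 7% → $0.6181
Scented candle $22.73: everything else → 7% → $1.5911
RC car $39.18: toys, buyer-exempt → 0% → $0.00
Unrounded tax sum = $10.757875 → $10.76

$10.76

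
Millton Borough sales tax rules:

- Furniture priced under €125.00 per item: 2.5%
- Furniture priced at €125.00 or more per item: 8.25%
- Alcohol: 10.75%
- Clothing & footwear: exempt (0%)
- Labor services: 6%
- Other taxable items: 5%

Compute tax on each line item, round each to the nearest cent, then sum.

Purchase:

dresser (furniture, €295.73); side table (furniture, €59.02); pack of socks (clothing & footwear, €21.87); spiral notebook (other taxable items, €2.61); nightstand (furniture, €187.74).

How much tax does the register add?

Dresser €295.73: furniture, €125.00 or more → 8.25% → €24.40
Side table €59.02: furniture, under €125.00 → 2.5% → €1.48
Pack of socks €21.87: clothing & footwear → 0% → €0.00
Spiral notebook €2.61: other taxable items → 5% → €0.13
Nightstand €187.74: furniture, €125.00 or more → 8.25% → €15.49
Total tax = €24.40 + €1.48 + €0.13 + €15.49 = €41.50

€41.50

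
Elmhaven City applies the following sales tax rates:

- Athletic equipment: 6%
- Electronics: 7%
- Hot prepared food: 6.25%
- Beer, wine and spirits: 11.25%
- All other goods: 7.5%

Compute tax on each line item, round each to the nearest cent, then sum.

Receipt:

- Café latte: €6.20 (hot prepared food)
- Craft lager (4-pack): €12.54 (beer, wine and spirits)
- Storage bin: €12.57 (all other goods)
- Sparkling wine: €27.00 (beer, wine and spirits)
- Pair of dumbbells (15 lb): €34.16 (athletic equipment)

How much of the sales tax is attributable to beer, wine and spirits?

Craft lager (4-pack) €12.54: beer, wine and spirits → 11.25% → €1.41
Sparkling wine €27.00: beer, wine and spirits → 11.25% → €3.04
Tax on beer, wine and spirits = €1.41 + €3.04 = €4.45

€4.45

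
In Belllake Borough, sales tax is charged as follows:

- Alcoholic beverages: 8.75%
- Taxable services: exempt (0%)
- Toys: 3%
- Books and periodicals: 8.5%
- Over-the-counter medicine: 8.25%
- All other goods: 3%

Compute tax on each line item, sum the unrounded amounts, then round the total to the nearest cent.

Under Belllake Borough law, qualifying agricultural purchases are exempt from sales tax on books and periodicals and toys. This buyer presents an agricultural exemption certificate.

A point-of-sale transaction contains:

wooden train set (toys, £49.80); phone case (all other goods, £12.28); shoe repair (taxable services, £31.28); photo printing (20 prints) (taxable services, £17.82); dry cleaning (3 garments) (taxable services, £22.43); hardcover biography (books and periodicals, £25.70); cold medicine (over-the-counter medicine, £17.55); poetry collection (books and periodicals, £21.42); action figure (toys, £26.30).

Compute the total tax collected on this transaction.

£1.82

Wooden train set £49.80: toys, buyer-exempt → 0% → £0.00
Phone case £12.28: all other goods → 3% → £0.3684
Shoe repair £31.28: taxable services → 0% → £0.00
Photo printing (20 prints) £17.82: taxable services → 0% → £0.00
Dry cleaning (3 garments) £22.43: taxable services → 0% → £0.00
Hardcover biography £25.70: books and periodicals, buyer-exempt → 0% → £0.00
Cold medicine £17.55: over-the-counter medicine → 8.25% → £1.447875
Poetry collection £21.42: books and periodicals, buyer-exempt → 0% → £0.00
Action figure £26.30: toys, buyer-exempt → 0% → £0.00
Unrounded tax sum = £1.816275 → £1.82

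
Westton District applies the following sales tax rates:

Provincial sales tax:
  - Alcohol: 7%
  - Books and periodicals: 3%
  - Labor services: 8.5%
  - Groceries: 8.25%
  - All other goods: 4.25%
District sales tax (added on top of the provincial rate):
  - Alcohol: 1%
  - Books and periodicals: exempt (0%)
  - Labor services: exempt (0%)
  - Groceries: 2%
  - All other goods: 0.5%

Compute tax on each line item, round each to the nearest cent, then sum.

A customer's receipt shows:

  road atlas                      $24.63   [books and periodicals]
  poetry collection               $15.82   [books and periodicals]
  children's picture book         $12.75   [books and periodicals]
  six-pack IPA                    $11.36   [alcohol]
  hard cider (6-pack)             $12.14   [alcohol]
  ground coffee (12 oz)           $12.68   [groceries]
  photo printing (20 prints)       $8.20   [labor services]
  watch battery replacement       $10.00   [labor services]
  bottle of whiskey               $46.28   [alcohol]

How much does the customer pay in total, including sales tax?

$163.88

Road atlas $24.63: books and periodicals → 3% + 0% district = 3% → $0.74
Poetry collection $15.82: books and periodicals → 3% + 0% district = 3% → $0.47
Children's picture book $12.75: books and periodicals → 3% + 0% district = 3% → $0.38
Six-pack IPA $11.36: alcohol → 7% + 1% district = 8% → $0.91
Hard cider (6-pack) $12.14: alcohol → 7% + 1% district = 8% → $0.97
Ground coffee (12 oz) $12.68: groceries → 8.25% + 2% district = 10.25% → $1.30
Photo printing (20 prints) $8.20: labor services → 8.5% + 0% district = 8.5% → $0.70
Watch battery replacement $10.00: labor services → 8.5% + 0% district = 8.5% → $0.85
Bottle of whiskey $46.28: alcohol → 7% + 1% district = 8% → $3.70
Subtotal = $153.86; tax = $10.02; total due = $163.88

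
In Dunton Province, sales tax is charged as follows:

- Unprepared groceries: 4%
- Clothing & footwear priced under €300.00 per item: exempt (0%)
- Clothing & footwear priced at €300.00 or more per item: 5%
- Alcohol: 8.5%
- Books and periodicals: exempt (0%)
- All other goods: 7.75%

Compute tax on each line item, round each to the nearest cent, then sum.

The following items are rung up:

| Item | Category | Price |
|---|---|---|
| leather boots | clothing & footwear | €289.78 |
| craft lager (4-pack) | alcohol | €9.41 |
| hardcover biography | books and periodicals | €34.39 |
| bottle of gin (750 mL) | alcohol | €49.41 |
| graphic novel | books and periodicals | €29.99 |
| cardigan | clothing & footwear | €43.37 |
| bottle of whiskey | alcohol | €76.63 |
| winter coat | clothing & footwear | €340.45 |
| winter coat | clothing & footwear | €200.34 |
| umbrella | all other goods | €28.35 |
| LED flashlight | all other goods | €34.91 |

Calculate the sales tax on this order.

Leather boots €289.78: clothing & footwear, under €300.00 → 0% → €0.00
Craft lager (4-pack) €9.41: alcohol → 8.5% → €0.80
Hardcover biography €34.39: books and periodicals → 0% → €0.00
Bottle of gin (750 mL) €49.41: alcohol → 8.5% → €4.20
Graphic novel €29.99: books and periodicals → 0% → €0.00
Cardigan €43.37: clothing & footwear, under €300.00 → 0% → €0.00
Bottle of whiskey €76.63: alcohol → 8.5% → €6.51
Winter coat €340.45: clothing & footwear, €300.00 or more → 5% → €17.02
Winter coat €200.34: clothing & footwear, under €300.00 → 0% → €0.00
Umbrella €28.35: all other goods → 7.75% → €2.20
LED flashlight €34.91: all other goods → 7.75% → €2.71
Total tax = €0.80 + €4.20 + €6.51 + €17.02 + €2.20 + €2.71 = €33.44

€33.44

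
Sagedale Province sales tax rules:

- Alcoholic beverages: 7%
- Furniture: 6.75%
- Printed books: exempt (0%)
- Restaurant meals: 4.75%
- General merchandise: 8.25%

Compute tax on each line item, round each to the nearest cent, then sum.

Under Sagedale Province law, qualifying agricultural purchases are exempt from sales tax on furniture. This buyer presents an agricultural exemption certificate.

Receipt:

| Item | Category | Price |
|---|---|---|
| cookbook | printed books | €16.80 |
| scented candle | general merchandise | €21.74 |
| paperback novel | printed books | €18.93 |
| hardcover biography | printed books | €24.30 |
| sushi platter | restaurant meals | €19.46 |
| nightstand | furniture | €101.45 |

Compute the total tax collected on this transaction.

Cookbook €16.80: printed books → 0% → €0.00
Scented candle €21.74: general merchandise → 8.25% → €1.79
Paperback novel €18.93: printed books → 0% → €0.00
Hardcover biography €24.30: printed books → 0% → €0.00
Sushi platter €19.46: restaurant meals → 4.75% → €0.92
Nightstand €101.45: furniture, buyer-exempt → 0% → €0.00
Total tax = €1.79 + €0.92 = €2.71

€2.71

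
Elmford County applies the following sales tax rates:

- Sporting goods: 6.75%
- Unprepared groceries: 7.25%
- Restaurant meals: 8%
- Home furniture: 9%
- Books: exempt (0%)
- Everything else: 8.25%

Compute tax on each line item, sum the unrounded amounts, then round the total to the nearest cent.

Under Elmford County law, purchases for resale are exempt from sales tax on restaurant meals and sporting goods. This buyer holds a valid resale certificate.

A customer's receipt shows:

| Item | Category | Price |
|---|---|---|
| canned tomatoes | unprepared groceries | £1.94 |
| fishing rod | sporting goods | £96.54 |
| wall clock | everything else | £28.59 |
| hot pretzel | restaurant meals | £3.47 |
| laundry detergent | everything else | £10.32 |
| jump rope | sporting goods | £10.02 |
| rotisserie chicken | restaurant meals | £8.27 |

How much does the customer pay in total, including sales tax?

Canned tomatoes £1.94: unprepared groceries → 7.25% → £0.14065
Fishing rod £96.54: sporting goods, buyer-exempt → 0% → £0.00
Wall clock £28.59: everything else → 8.25% → £2.358675
Hot pretzel £3.47: restaurant meals, buyer-exempt → 0% → £0.00
Laundry detergent £10.32: everything else → 8.25% → £0.8514
Jump rope £10.02: sporting goods, buyer-exempt → 0% → £0.00
Rotisserie chicken £8.27: restaurant meals, buyer-exempt → 0% → £0.00
Subtotal = £159.15; unrounded tax = £3.350725 → £3.35; total due = £162.50

£162.50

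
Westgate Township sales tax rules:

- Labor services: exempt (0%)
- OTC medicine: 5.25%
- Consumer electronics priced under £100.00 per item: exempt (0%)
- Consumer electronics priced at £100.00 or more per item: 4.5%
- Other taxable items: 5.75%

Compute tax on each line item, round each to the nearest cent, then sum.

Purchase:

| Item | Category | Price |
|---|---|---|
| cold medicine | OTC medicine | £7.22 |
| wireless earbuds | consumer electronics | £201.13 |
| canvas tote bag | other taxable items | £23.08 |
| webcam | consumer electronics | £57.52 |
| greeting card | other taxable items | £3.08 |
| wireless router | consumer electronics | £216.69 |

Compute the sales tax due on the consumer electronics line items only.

£18.80

Wireless earbuds £201.13: consumer electronics, £100.00 or more → 4.5% → £9.05
Webcam £57.52: consumer electronics, under £100.00 → 0% → £0.00
Wireless router £216.69: consumer electronics, £100.00 or more → 4.5% → £9.75
Tax on consumer electronics = £9.05 + £0.00 + £9.75 = £18.80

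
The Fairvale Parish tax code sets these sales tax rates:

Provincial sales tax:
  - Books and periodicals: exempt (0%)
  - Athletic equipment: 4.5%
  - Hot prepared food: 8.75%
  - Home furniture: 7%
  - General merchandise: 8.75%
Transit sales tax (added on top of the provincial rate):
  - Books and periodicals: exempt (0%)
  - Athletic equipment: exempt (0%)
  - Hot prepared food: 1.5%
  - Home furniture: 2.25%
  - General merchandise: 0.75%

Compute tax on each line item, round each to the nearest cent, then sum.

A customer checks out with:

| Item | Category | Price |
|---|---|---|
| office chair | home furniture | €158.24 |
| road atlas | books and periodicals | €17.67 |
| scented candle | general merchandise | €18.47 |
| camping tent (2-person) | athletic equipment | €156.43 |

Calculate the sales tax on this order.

Office chair €158.24: home furniture → 7% + 2.25% transit = 9.25% → €14.64
Road atlas €17.67: books and periodicals → 0% + 0% transit = 0% → €0.00
Scented candle €18.47: general merchandise → 8.75% + 0.75% transit = 9.5% → €1.75
Camping tent (2-person) €156.43: athletic equipment → 4.5% + 0% transit = 4.5% → €7.04
Total tax = €14.64 + €1.75 + €7.04 = €23.43

€23.43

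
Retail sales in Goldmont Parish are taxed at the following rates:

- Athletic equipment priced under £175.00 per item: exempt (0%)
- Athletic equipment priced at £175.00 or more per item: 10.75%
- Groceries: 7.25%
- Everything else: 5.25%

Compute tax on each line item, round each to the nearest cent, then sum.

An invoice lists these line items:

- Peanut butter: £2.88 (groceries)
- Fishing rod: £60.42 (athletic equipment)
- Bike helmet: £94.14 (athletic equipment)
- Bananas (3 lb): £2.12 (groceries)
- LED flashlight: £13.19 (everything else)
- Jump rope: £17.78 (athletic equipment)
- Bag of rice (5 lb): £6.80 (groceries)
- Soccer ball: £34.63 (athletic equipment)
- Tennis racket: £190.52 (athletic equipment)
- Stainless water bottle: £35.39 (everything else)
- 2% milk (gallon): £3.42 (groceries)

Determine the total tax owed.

Peanut butter £2.88: groceries → 7.25% → £0.21
Fishing rod £60.42: athletic equipment, under £175.00 → 0% → £0.00
Bike helmet £94.14: athletic equipment, under £175.00 → 0% → £0.00
Bananas (3 lb) £2.12: groceries → 7.25% → £0.15
LED flashlight £13.19: everything else → 5.25% → £0.69
Jump rope £17.78: athletic equipment, under £175.00 → 0% → £0.00
Bag of rice (5 lb) £6.80: groceries → 7.25% → £0.49
Soccer ball £34.63: athletic equipment, under £175.00 → 0% → £0.00
Tennis racket £190.52: athletic equipment, £175.00 or more → 10.75% → £20.48
Stainless water bottle £35.39: everything else → 5.25% → £1.86
2% milk (gallon) £3.42: groceries → 7.25% → £0.25
Total tax = £0.21 + £0.15 + £0.69 + £0.49 + £20.48 + £1.86 + £0.25 = £24.13

£24.13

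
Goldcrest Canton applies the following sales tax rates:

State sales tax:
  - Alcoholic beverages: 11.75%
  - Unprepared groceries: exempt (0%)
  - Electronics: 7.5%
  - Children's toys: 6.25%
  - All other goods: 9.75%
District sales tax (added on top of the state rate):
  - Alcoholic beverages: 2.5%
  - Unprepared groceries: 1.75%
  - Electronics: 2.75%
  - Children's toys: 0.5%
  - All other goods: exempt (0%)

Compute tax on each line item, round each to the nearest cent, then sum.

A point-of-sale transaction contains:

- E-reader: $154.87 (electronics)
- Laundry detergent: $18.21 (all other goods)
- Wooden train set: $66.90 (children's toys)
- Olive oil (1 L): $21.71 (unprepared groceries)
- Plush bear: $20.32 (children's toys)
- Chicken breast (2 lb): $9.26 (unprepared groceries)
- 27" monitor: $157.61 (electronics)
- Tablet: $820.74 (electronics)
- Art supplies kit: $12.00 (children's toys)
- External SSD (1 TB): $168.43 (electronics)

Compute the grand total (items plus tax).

$1592.49

E-reader $154.87: electronics → 7.5% + 2.75% district = 10.25% → $15.87
Laundry detergent $18.21: all other goods → 9.75% + 0% district = 9.75% → $1.78
Wooden train set $66.90: children's toys → 6.25% + 0.5% district = 6.75% → $4.52
Olive oil (1 L) $21.71: unprepared groceries → 0% + 1.75% district = 1.75% → $0.38
Plush bear $20.32: children's toys → 6.25% + 0.5% district = 6.75% → $1.37
Chicken breast (2 lb) $9.26: unprepared groceries → 0% + 1.75% district = 1.75% → $0.16
27" monitor $157.61: electronics → 7.5% + 2.75% district = 10.25% → $16.16
Tablet $820.74: electronics → 7.5% + 2.75% district = 10.25% → $84.13
Art supplies kit $12.00: children's toys → 6.25% + 0.5% district = 6.75% → $0.81
External SSD (1 TB) $168.43: electronics → 7.5% + 2.75% district = 10.25% → $17.26
Subtotal = $1450.05; tax = $142.44; total due = $1592.49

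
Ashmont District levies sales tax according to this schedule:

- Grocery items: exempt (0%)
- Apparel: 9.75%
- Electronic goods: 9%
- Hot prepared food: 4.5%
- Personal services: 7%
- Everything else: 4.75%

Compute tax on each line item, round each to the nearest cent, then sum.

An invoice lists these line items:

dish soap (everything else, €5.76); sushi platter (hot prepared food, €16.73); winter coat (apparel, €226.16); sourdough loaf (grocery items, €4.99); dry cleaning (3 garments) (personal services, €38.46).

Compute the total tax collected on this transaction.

€25.76

Dish soap €5.76: everything else → 4.75% → €0.27
Sushi platter €16.73: hot prepared food → 4.5% → €0.75
Winter coat €226.16: apparel → 9.75% → €22.05
Sourdough loaf €4.99: grocery items → 0% → €0.00
Dry cleaning (3 garments) €38.46: personal services → 7% → €2.69
Total tax = €0.27 + €0.75 + €22.05 + €2.69 = €25.76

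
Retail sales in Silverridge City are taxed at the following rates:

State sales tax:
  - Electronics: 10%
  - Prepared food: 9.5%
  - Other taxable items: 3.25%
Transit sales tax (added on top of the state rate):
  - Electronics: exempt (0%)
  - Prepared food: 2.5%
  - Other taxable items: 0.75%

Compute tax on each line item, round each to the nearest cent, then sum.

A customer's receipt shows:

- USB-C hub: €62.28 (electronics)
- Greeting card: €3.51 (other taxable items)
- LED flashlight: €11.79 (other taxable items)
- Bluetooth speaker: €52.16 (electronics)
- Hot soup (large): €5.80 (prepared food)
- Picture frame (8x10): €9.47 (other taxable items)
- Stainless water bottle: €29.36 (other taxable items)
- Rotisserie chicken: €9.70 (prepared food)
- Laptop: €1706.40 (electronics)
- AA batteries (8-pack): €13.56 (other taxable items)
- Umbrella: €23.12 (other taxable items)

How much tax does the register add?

USB-C hub €62.28: electronics → 10% + 0% transit = 10% → €6.23
Greeting card €3.51: other taxable items → 3.25% + 0.75% transit = 4% → €0.14
LED flashlight €11.79: other taxable items → 3.25% + 0.75% transit = 4% → €0.47
Bluetooth speaker €52.16: electronics → 10% + 0% transit = 10% → €5.22
Hot soup (large) €5.80: prepared food → 9.5% + 2.5% transit = 12% → €0.70
Picture frame (8x10) €9.47: other taxable items → 3.25% + 0.75% transit = 4% → €0.38
Stainless water bottle €29.36: other taxable items → 3.25% + 0.75% transit = 4% → €1.17
Rotisserie chicken €9.70: prepared food → 9.5% + 2.5% transit = 12% → €1.16
Laptop €1706.40: electronics → 10% + 0% transit = 10% → €170.64
AA batteries (8-pack) €13.56: other taxable items → 3.25% + 0.75% transit = 4% → €0.54
Umbrella €23.12: other taxable items → 3.25% + 0.75% transit = 4% → €0.92
Total tax = €6.23 + €0.14 + €0.47 + €5.22 + €0.70 + €0.38 + €1.17 + €1.16 + €170.64 + €0.54 + €0.92 = €187.57

€187.57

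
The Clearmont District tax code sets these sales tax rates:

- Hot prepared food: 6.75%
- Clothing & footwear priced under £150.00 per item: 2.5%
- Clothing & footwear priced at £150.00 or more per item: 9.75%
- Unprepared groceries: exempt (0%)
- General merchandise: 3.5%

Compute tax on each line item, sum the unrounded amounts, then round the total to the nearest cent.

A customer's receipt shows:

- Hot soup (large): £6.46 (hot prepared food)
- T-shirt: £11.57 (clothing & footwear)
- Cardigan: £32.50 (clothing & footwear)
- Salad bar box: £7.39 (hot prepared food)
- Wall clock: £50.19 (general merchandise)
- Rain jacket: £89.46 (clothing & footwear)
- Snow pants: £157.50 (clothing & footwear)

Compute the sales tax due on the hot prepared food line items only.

Hot soup (large) £6.46: hot prepared food → 6.75% → £0.43605
Salad bar box £7.39: hot prepared food → 6.75% → £0.498825
Tax on hot prepared food: unrounded sum = £0.934875 → £0.93

£0.93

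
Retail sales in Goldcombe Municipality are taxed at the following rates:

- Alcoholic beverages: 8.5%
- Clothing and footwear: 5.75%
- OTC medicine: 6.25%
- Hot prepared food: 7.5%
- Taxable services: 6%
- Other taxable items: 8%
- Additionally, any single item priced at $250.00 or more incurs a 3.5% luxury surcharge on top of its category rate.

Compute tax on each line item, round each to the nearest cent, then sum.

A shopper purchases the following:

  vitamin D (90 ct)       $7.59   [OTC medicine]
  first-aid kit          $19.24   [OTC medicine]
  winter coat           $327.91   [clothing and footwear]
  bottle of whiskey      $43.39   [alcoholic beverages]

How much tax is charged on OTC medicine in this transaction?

$1.67

Vitamin D (90 ct) $7.59: OTC medicine → 6.25% → $0.47
First-aid kit $19.24: OTC medicine → 6.25% → $1.20
Tax on OTC medicine = $0.47 + $1.20 = $1.67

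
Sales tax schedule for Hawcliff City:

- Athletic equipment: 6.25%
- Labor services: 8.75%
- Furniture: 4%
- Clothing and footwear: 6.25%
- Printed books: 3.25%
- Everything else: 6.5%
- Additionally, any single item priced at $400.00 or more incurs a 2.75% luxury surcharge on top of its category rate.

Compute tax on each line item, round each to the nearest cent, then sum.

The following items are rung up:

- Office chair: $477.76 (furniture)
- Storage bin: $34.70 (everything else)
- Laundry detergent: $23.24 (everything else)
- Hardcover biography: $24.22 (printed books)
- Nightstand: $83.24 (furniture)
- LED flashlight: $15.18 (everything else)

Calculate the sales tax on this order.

Office chair $477.76: furniture → 4% + 2.75% surcharge = 6.75% → $32.25
Storage bin $34.70: everything else → 6.5% → $2.26
Laundry detergent $23.24: everything else → 6.5% → $1.51
Hardcover biography $24.22: printed books → 3.25% → $0.79
Nightstand $83.24: furniture → 4% → $3.33
LED flashlight $15.18: everything else → 6.5% → $0.99
Total tax = $32.25 + $2.26 + $1.51 + $0.79 + $3.33 + $0.99 = $41.13

$41.13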